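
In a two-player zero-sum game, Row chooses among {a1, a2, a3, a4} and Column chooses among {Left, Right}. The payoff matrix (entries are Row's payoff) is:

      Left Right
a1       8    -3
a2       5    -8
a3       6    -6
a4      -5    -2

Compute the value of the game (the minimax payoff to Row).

-31/14

Row minima: a1 → -3, a2 → -8, a3 → -6, a4 → -5; maximin = -3.
Column maxima: Left → 8, Right → -2; minimax = -2.
-3 ≠ -2, so there is no saddle point; optimal play is mixed.
a2 is strictly dominated by a1, so Row never plays it.
a3 is strictly dominated by a1, so Row never plays it.
On the remaining 2×2 (a1, a4 vs Left, Right):
Let Row play a1 with probability p. Expected payoff against Left: 8p + (-5)(1−p) = 13p − 5; against Right: (-3)p + (-2)(1−p) = −p − 2.
Setting these equal: 13p − 5 = −p − 2 ⇒ 14p = 3 ⇒ p = 3/14, and the value is (13)·(3/14) − 5 = -31/14.
For Column: with q = P(Left), equating a1's and a4's payoffs gives 11q − 3 = −3q − 2 ⇒ q = 1/14.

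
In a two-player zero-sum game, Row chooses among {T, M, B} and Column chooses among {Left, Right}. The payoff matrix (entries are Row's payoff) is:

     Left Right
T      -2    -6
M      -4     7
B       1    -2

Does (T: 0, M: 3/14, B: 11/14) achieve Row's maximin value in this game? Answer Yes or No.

Yes

Against Left this mix gives (3/14)·(-4) + (11/14)·1 = -1/14.
Against Right this mix gives (3/14)·7 + (11/14)·(-2) = -1/14.
All of Column's active replies (Left, Right) yield -1/14, and no column does worse for Row. The mix makes Column indifferent and guarantees -1/14, so it is optimal.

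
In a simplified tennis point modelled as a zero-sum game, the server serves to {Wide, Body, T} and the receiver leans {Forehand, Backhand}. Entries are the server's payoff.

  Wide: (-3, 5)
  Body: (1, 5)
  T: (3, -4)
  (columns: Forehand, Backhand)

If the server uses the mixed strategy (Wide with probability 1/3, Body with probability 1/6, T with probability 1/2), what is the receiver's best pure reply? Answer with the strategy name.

Backhand

If the receiver plays Forehand, the server's expected payoff is (1/3)·(-3) + (1/6)·1 + (1/2)·3 = 2/3.
If the receiver plays Backhand, the server's expected payoff is (1/3)·5 + (1/6)·5 + (1/2)·(-4) = 1/2.
The receiver minimizes the server's payoff; the smallest is 1/2, so the best response is Backhand.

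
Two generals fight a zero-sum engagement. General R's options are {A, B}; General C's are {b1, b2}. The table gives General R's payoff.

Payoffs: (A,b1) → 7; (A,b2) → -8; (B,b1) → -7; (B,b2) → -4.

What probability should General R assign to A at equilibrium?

Row minima: A → -8, B → -7; maximin = -7.
Column maxima: b1 → 7, b2 → -4; minimax = -4.
-7 ≠ -4, so there is no saddle point; optimal play is mixed.
Let General R play A with probability p. Expected payoff against b1: 7p + (-7)(1−p) = 14p − 7; against b2: (-8)p + (-4)(1−p) = −4p − 4.
Setting these equal: 14p − 7 = −4p − 4 ⇒ 18p = 3 ⇒ p = 1/6, and the value is (14)·(1/6) − 7 = -14/3.
For General C: with q = P(b1), equating A's and B's payoffs gives 15q − 8 = −3q − 4 ⇒ q = 2/9.

1/6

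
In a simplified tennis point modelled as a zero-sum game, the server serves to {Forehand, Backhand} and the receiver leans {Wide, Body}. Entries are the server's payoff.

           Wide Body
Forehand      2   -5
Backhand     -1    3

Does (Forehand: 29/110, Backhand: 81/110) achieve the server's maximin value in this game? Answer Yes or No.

No

Against Wide this mix gives (29/110)·2 + (81/110)·(-1) = -23/110.
Against Body this mix gives (29/110)·(-5) + (81/110)·3 = 49/55.
The receiver will play Wide, holding the server to -23/110. Shifting weight toward the row that does better against Wide would raise this floor (the equalizing mix achieves 1/11 against both Wide and Body), so the proposed strategy is not optimal.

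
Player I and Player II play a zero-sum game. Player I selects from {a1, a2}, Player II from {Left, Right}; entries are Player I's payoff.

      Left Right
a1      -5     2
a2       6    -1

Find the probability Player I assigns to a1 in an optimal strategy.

Row minima: a1 → -5, a2 → -1; maximin = -1.
Column maxima: Left → 6, Right → 2; minimax = 2.
-1 ≠ 2, so there is no saddle point; optimal play is mixed.
Let Player I play a1 with probability p. Expected payoff against Left: (-5)p + 6(1−p) = −11p + 6; against Right: 2p + (-1)(1−p) = 3p − 1.
Setting these equal: −11p + 6 = 3p − 1 ⇒ −14p = -7 ⇒ p = 1/2, and the value is (-11)·(1/2) + 6 = 1/2.
For Player II: with q = P(Left), equating a1's and a2's payoffs gives −7q + 2 = 7q − 1 ⇒ q = 3/14.

1/2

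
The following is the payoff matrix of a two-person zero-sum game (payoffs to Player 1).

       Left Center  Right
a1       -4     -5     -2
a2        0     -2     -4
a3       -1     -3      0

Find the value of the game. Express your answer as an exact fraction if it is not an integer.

Row minima: a1 → -5, a2 → -4, a3 → -3; maximin = -3.
Column maxima: Left → 0, Center → -2, Right → 0; minimax = -2.
-3 ≠ -2, so there is no saddle point; optimal play is mixed.
a1 is strictly dominated by a3, so Player 1 never plays it.
Left is strictly dominated by Center (it gives Player 1 strictly more in every row), so Player 2 never plays it.
On the remaining 2×2 (a2, a3 vs Center, Right):
Let Player 1 play a2 with probability p. Expected payoff against Center: (-2)p + (-3)(1−p) = p − 3; against Right: (-4)p + 0(1−p) = −4p.
Setting these equal: p − 3 = −4p ⇒ 5p = 3 ⇒ p = 3/5, and the value is (1)·(3/5) − 3 = -12/5.
For Player 2: with q = P(Center), equating a2's and a3's payoffs gives 2q − 4 = −3q ⇒ q = 4/5.

-12/5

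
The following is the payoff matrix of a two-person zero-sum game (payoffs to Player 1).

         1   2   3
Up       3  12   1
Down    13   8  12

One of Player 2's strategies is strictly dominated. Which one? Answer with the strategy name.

1

3 holds Player 1's payoff strictly below 1 in every row: 1 < 3, 12 < 13.
So 1 is strictly dominated for Player 2.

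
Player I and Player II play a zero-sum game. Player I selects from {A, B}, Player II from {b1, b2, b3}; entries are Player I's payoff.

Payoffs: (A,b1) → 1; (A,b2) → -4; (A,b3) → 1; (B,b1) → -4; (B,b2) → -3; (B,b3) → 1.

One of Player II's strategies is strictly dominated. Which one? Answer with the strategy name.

b3

b2 holds Player I's payoff strictly below b3 in every row: -4 < 1, -3 < 1.
So b3 is strictly dominated for Player II.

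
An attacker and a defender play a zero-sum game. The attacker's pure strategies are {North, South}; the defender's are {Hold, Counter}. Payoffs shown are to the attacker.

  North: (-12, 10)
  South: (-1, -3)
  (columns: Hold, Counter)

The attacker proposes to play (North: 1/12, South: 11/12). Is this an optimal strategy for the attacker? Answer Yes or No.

Against Hold this mix gives (1/12)·(-12) + (11/12)·(-1) = -23/12.
Against Counter this mix gives (1/12)·10 + (11/12)·(-3) = -23/12.
All of the defender's active replies (Hold, Counter) yield -23/12, and no column does worse for the attacker. The mix makes the defender indifferent and guarantees -23/12, so it is optimal.

Yes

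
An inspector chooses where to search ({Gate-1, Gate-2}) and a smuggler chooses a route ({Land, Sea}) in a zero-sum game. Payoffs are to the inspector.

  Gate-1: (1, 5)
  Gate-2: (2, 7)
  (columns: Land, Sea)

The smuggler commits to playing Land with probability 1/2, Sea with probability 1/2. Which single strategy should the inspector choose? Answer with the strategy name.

Gate-2

Expected payoff of Gate-1: (1/2)·1 + (1/2)·5 = 3.
Expected payoff of Gate-2: (1/2)·2 + (1/2)·7 = 9/2.
The largest is 9/2, so the inspector's best response is Gate-2.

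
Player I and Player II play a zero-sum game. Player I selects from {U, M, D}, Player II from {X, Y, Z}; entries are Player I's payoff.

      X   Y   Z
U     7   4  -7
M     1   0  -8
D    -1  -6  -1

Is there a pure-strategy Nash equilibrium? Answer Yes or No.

No

Row minima: U → -7, M → -8, D → -6; maximin = -6.
Column maxima: X → 7, Y → 4, Z → -1; minimax = -1.
-6 ≠ -1, so no pure-strategy equilibrium exists.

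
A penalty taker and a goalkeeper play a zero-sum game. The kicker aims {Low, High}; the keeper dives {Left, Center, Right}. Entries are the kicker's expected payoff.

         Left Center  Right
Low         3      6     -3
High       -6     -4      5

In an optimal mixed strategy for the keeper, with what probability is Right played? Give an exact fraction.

Row minima: Low → -3, High → -6; maximin = -3.
Column maxima: Left → 3, Center → 6, Right → 5; minimax = 3.
-3 ≠ 3, so there is no saddle point; optimal play is mixed.
Center is strictly dominated by Left (it gives the kicker strictly more in every row), so the keeper never plays it.
On the remaining 2×2 (Low, High vs Left, Right):
Let the kicker play Low with probability p. Expected payoff against Left: 3p + (-6)(1−p) = 9p − 6; against Right: (-3)p + 5(1−p) = −8p + 5.
Setting these equal: 9p − 6 = −8p + 5 ⇒ 17p = 11 ⇒ p = 11/17, and the value is (9)·(11/17) − 6 = -3/17.
For the keeper: with q = P(Left), equating Low's and High's payoffs gives 6q − 3 = −11q + 5 ⇒ q = 8/17.

9/17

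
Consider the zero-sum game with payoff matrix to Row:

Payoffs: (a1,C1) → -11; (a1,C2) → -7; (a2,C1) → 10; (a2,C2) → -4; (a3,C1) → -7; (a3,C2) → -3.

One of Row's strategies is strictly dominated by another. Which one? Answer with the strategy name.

a1

a2 gives a strictly higher payoff than a1 against every column: 10 > -11, -4 > -7.
So a1 is strictly dominated and Row never plays it.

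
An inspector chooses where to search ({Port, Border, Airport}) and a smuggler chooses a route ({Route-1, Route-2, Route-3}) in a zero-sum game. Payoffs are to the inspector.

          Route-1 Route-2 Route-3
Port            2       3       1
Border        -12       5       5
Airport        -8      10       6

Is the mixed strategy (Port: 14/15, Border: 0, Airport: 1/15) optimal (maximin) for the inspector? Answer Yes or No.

Yes

Against Route-1 this mix gives (14/15)·2 + (1/15)·(-8) = 4/3.
Against Route-2 this mix gives (14/15)·3 + (1/15)·10 = 52/15.
Against Route-3 this mix gives (14/15)·1 + (1/15)·6 = 4/3.
All of the smuggler's active replies (Route-1, Route-3) yield 4/3, and no column does worse for the inspector. The mix makes the smuggler indifferent and guarantees 4/3, so it is optimal.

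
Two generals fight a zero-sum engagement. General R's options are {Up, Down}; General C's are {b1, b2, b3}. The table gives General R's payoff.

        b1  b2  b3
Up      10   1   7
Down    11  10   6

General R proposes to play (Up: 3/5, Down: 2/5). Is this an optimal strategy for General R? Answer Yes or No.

No

Against b1 this mix gives (3/5)·10 + (2/5)·11 = 52/5.
Against b2 this mix gives (3/5)·1 + (2/5)·10 = 23/5.
Against b3 this mix gives (3/5)·7 + (2/5)·6 = 33/5.
General C will play b2, holding General R to 23/5. Shifting weight toward the row that does better against b2 would raise this floor (the equalizing mix achieves 32/5 against both b2 and b3), so the proposed strategy is not optimal.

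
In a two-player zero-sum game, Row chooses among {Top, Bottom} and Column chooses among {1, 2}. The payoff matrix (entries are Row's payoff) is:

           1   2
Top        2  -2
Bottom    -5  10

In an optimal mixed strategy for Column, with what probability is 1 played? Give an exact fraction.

Row minima: Top → -2, Bottom → -5; maximin = -2.
Column maxima: 1 → 2, 2 → 10; minimax = 2.
-2 ≠ 2, so there is no saddle point; optimal play is mixed.
Let Row play Top with probability p. Expected payoff against 1: 2p + (-5)(1−p) = 7p − 5; against 2: (-2)p + 10(1−p) = −12p + 10.
Setting these equal: 7p − 5 = −12p + 10 ⇒ 19p = 15 ⇒ p = 15/19, and the value is (7)·(15/19) − 5 = 10/19.
For Column: with q = P(1), equating Top's and Bottom's payoffs gives 4q − 2 = −15q + 10 ⇒ q = 12/19.

12/19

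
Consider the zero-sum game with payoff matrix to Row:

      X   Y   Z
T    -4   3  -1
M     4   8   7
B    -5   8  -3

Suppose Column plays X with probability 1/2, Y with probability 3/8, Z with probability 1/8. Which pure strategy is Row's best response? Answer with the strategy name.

M

Expected payoff of T: (1/2)·(-4) + (3/8)·3 + (1/8)·(-1) = -1.
Expected payoff of M: (1/2)·4 + (3/8)·8 + (1/8)·7 = 47/8.
Expected payoff of B: (1/2)·(-5) + (3/8)·8 + (1/8)·(-3) = 1/8.
The largest is 47/8, so Row's best response is M.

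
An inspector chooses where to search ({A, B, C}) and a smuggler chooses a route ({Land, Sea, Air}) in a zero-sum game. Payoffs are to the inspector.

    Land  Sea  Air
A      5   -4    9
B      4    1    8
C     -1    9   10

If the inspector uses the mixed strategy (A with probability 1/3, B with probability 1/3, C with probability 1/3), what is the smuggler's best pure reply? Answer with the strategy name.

Sea

If the smuggler plays Land, the inspector's expected payoff is (1/3)·5 + (1/3)·4 + (1/3)·(-1) = 8/3.
If the smuggler plays Sea, the inspector's expected payoff is (1/3)·(-4) + (1/3)·1 + (1/3)·9 = 2.
If the smuggler plays Air, the inspector's expected payoff is (1/3)·9 + (1/3)·8 + (1/3)·10 = 9.
The smuggler minimizes the inspector's payoff; the smallest is 2, so the best response is Sea.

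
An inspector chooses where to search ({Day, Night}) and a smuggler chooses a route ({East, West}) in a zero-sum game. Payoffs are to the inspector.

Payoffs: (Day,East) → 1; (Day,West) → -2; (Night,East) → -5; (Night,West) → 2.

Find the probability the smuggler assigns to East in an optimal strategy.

Row minima: Day → -2, Night → -5; maximin = -2.
Column maxima: East → 1, West → 2; minimax = 1.
-2 ≠ 1, so there is no saddle point; optimal play is mixed.
Let the inspector play Day with probability p. Expected payoff against East: 1p + (-5)(1−p) = 6p − 5; against West: (-2)p + 2(1−p) = −4p + 2.
Setting these equal: 6p − 5 = −4p + 2 ⇒ 10p = 7 ⇒ p = 7/10, and the value is (6)·(7/10) − 5 = -4/5.
For the smuggler: with q = P(East), equating Day's and Night's payoffs gives 3q − 2 = −7q + 2 ⇒ q = 2/5.

2/5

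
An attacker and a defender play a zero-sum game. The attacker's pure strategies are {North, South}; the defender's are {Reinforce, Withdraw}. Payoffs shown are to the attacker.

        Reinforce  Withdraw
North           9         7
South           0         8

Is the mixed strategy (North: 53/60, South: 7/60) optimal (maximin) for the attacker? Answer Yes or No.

Against Reinforce this mix gives (53/60)·9 + (7/60)·0 = 159/20.
Against Withdraw this mix gives (53/60)·7 + (7/60)·8 = 427/60.
The defender will play Withdraw, holding the attacker to 427/60. Shifting weight toward the row that does better against Withdraw would raise this floor (the equalizing mix achieves 36/5 against both Withdraw and Reinforce), so the proposed strategy is not optimal.

No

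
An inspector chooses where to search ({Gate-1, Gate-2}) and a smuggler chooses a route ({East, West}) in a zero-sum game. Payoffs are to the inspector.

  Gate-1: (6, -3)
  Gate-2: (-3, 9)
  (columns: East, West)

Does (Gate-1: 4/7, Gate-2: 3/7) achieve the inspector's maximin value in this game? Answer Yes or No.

Yes

Against East this mix gives (4/7)·6 + (3/7)·(-3) = 15/7.
Against West this mix gives (4/7)·(-3) + (3/7)·9 = 15/7.
All of the smuggler's active replies (East, West) yield 15/7, and no column does worse for the inspector. The mix makes the smuggler indifferent and guarantees 15/7, so it is optimal.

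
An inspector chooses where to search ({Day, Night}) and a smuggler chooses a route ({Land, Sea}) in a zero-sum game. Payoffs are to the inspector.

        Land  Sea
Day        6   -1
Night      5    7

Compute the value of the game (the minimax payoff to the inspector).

Row minima: Day → -1, Night → 5; maximin = 5.
Column maxima: Land → 6, Sea → 7; minimax = 6.
5 ≠ 6, so there is no saddle point; optimal play is mixed.
Let the inspector play Day with probability p. Expected payoff against Land: 6p + 5(1−p) = p + 5; against Sea: (-1)p + 7(1−p) = −8p + 7.
Setting these equal: p + 5 = −8p + 7 ⇒ 9p = 2 ⇒ p = 2/9, and the value is (1)·(2/9) + 5 = 47/9.
For the smuggler: with q = P(Land), equating Day's and Night's payoffs gives 7q − 1 = −2q + 7 ⇒ q = 8/9.

47/9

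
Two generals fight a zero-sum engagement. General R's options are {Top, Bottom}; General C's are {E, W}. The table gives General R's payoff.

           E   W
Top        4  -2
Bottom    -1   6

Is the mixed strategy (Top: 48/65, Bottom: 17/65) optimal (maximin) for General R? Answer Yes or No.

Against E this mix gives (48/65)·4 + (17/65)·(-1) = 35/13.
Against W this mix gives (48/65)·(-2) + (17/65)·6 = 6/65.
General C will play W, holding General R to 6/65. Shifting weight toward the row that does better against W would raise this floor (the equalizing mix achieves 22/13 against both W and E), so the proposed strategy is not optimal.

No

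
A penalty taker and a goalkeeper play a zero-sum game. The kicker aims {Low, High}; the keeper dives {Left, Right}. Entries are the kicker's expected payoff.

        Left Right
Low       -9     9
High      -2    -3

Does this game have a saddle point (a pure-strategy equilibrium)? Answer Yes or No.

No

Row minima: Low → -9, High → -3; maximin = -3.
Column maxima: Left → -2, Right → 9; minimax = -2.
-3 ≠ -2, so no pure-strategy equilibrium exists.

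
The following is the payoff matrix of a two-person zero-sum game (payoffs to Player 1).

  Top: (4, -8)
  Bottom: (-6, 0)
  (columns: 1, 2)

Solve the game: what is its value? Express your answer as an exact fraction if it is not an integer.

-8/3

Row minima: Top → -8, Bottom → -6; maximin = -6.
Column maxima: 1 → 4, 2 → 0; minimax = 0.
-6 ≠ 0, so there is no saddle point; optimal play is mixed.
Let Player 1 play Top with probability p. Expected payoff against 1: 4p + (-6)(1−p) = 10p − 6; against 2: (-8)p + 0(1−p) = −8p.
Setting these equal: 10p − 6 = −8p ⇒ 18p = 6 ⇒ p = 1/3, and the value is (10)·(1/3) − 6 = -8/3.
For Player 2: with q = P(1), equating Top's and Bottom's payoffs gives 12q − 8 = −6q ⇒ q = 4/9.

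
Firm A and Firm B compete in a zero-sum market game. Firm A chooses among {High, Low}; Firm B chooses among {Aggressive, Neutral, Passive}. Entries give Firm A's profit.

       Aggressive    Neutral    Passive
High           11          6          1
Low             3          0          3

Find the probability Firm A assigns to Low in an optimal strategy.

Row minima: High → 1, Low → 0; maximin = 1.
Column maxima: Aggressive → 11, Neutral → 6, Passive → 3; minimax = 3.
1 ≠ 3, so there is no saddle point; optimal play is mixed.
Aggressive is strictly dominated by Neutral (it gives Firm A strictly more in every row), so Firm B never plays it.
On the remaining 2×2 (High, Low vs Neutral, Passive):
Let Firm A play High with probability p. Expected payoff against Neutral: 6p + 0(1−p) = 6p; against Passive: 1p + 3(1−p) = −2p + 3.
Setting these equal: 6p = −2p + 3 ⇒ 8p = 3 ⇒ p = 3/8, and the value is (6)·(3/8) = 9/4.
For Firm B: with q = P(Neutral), equating High's and Low's payoffs gives 5q + 1 = −3q + 3 ⇒ q = 1/4.

5/8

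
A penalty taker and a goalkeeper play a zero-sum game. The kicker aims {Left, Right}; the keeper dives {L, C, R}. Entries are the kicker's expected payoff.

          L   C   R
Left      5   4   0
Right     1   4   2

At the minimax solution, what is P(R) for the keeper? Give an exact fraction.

2/3

Row minima: Left → 0, Right → 1; maximin = 1.
Column maxima: L → 5, C → 4, R → 2; minimax = 2.
1 ≠ 2, so there is no saddle point; optimal play is mixed.
C is strictly dominated by R (it gives the kicker strictly more in every row), so the keeper never plays it.
On the remaining 2×2 (Left, Right vs L, R):
Let the kicker play Left with probability p. Expected payoff against L: 5p + 1(1−p) = 4p + 1; against R: 0p + 2(1−p) = −2p + 2.
Setting these equal: 4p + 1 = −2p + 2 ⇒ 6p = 1 ⇒ p = 1/6, and the value is (4)·(1/6) + 1 = 5/3.
For the keeper: with q = P(L), equating Left's and Right's payoffs gives 5q = −q + 2 ⇒ q = 1/3.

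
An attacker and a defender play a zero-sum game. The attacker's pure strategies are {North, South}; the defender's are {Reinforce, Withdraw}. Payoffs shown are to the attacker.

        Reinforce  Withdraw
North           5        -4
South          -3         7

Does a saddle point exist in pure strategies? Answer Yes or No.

Row minima: North → -4, South → -3; maximin = -3.
Column maxima: Reinforce → 5, Withdraw → 7; minimax = 5.
-3 ≠ 5, so no pure-strategy equilibrium exists.

No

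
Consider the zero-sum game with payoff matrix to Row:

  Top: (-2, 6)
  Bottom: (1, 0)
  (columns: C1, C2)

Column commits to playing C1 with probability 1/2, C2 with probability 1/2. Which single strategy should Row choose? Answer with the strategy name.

Top

Expected payoff of Top: (1/2)·(-2) + (1/2)·6 = 2.
Expected payoff of Bottom: (1/2)·1 + (1/2)·0 = 1/2.
The largest is 2, so Row's best response is Top.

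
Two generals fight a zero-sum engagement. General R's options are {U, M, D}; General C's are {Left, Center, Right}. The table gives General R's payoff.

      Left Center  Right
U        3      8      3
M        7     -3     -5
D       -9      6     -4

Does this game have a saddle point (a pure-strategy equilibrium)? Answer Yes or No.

Yes

Row minima: U → 3, M → -5, D → -9; maximin = 3.
Column maxima: Left → 7, Center → 8, Right → 3; minimax = 3.
maximin = minimax = 3, so a saddle point exists.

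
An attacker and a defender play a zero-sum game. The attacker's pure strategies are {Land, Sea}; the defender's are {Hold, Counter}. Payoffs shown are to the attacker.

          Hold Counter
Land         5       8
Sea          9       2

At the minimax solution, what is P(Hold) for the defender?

3/5

Row minima: Land → 5, Sea → 2; maximin = 5.
Column maxima: Hold → 9, Counter → 8; minimax = 8.
5 ≠ 8, so there is no saddle point; optimal play is mixed.
Let the attacker play Land with probability p. Expected payoff against Hold: 5p + 9(1−p) = −4p + 9; against Counter: 8p + 2(1−p) = 6p + 2.
Setting these equal: −4p + 9 = 6p + 2 ⇒ −10p = -7 ⇒ p = 7/10, and the value is (-4)·(7/10) + 9 = 31/5.
For the defender: with q = P(Hold), equating Land's and Sea's payoffs gives −3q + 8 = 7q + 2 ⇒ q = 3/5.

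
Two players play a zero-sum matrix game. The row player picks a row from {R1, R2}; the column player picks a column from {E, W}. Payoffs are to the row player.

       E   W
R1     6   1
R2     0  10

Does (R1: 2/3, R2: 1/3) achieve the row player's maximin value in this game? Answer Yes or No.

Against E this mix gives (2/3)·6 + (1/3)·0 = 4.
Against W this mix gives (2/3)·1 + (1/3)·10 = 4.
All of the column player's active replies (E, W) yield 4, and no column does worse for the row player. The mix makes the column player indifferent and guarantees 4, so it is optimal.

Yes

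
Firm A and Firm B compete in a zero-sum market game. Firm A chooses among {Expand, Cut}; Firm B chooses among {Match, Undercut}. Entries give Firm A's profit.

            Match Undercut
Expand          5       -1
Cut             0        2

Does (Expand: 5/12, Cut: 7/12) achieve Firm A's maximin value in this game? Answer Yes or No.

Against Match this mix gives (5/12)·5 + (7/12)·0 = 25/12.
Against Undercut this mix gives (5/12)·(-1) + (7/12)·2 = 3/4.
Firm B will play Undercut, holding Firm A to 3/4. Shifting weight toward the row that does better against Undercut would raise this floor (the equalizing mix achieves 5/4 against both Undercut and Match), so the proposed strategy is not optimal.

No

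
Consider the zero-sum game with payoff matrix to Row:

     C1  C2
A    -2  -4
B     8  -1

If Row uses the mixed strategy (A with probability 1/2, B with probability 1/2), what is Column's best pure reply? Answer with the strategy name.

If Column plays C1, Row's expected payoff is (1/2)·(-2) + (1/2)·8 = 3.
If Column plays C2, Row's expected payoff is (1/2)·(-4) + (1/2)·(-1) = -5/2.
Column minimizes Row's payoff; the smallest is -5/2, so the best response is C2.

C2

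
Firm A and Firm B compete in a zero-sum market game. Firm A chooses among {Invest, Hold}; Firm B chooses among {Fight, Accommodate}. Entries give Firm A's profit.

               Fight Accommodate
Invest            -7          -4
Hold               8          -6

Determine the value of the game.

Row minima: Invest → -7, Hold → -6; maximin = -6.
Column maxima: Fight → 8, Accommodate → -4; minimax = -4.
-6 ≠ -4, so there is no saddle point; optimal play is mixed.
Let Firm A play Invest with probability p. Expected payoff against Fight: (-7)p + 8(1−p) = −15p + 8; against Accommodate: (-4)p + (-6)(1−p) = 2p − 6.
Setting these equal: −15p + 8 = 2p − 6 ⇒ −17p = -14 ⇒ p = 14/17, and the value is (-15)·(14/17) + 8 = -74/17.
For Firm B: with q = P(Fight), equating Invest's and Hold's payoffs gives −3q − 4 = 14q − 6 ⇒ q = 2/17.

-74/17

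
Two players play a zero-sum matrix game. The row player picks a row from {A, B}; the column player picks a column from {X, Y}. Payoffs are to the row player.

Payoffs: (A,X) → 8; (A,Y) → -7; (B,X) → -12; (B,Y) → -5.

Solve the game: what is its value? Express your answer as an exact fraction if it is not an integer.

Row minima: A → -7, B → -12; maximin = -7.
Column maxima: X → 8, Y → -5; minimax = -5.
-7 ≠ -5, so there is no saddle point; optimal play is mixed.
Let the row player play A with probability p. Expected payoff against X: 8p + (-12)(1−p) = 20p − 12; against Y: (-7)p + (-5)(1−p) = −2p − 5.
Setting these equal: 20p − 12 = −2p − 5 ⇒ 22p = 7 ⇒ p = 7/22, and the value is (20)·(7/22) − 12 = -62/11.
For the column player: with q = P(X), equating A's and B's payoffs gives 15q − 7 = −7q − 5 ⇒ q = 1/11.

-62/11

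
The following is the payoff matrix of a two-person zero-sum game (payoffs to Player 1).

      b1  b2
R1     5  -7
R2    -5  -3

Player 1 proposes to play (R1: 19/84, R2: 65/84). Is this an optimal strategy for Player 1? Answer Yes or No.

No

Against b1 this mix gives (19/84)·5 + (65/84)·(-5) = -115/42.
Against b2 this mix gives (19/84)·(-7) + (65/84)·(-3) = -82/21.
Player 2 will play b2, holding Player 1 to -82/21. Shifting weight toward the row that does better against b2 would raise this floor (the equalizing mix achieves -25/7 against both b2 and b1), so the proposed strategy is not optimal.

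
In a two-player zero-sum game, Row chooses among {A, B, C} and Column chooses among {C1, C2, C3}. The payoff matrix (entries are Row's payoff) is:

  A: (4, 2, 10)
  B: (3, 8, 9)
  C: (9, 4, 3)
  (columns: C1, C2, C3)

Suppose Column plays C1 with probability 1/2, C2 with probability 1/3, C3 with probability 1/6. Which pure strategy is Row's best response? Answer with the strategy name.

Expected payoff of A: (1/2)·4 + (1/3)·2 + (1/6)·10 = 13/3.
Expected payoff of B: (1/2)·3 + (1/3)·8 + (1/6)·9 = 17/3.
Expected payoff of C: (1/2)·9 + (1/3)·4 + (1/6)·3 = 19/3.
The largest is 19/3, so Row's best response is C.

C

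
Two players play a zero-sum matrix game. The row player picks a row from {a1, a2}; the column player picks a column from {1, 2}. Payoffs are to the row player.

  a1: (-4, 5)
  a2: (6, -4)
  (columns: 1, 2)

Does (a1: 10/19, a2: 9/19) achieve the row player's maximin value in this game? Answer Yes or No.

Yes

Against 1 this mix gives (10/19)·(-4) + (9/19)·6 = 14/19.
Against 2 this mix gives (10/19)·5 + (9/19)·(-4) = 14/19.
All of the column player's active replies (1, 2) yield 14/19, and no column does worse for the row player. The mix makes the column player indifferent and guarantees 14/19, so it is optimal.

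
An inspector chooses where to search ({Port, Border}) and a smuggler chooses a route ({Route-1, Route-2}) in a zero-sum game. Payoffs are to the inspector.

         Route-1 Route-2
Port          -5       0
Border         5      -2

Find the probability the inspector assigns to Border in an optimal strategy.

Row minima: Port → -5, Border → -2; maximin = -2.
Column maxima: Route-1 → 5, Route-2 → 0; minimax = 0.
-2 ≠ 0, so there is no saddle point; optimal play is mixed.
Let the inspector play Port with probability p. Expected payoff against Route-1: (-5)p + 5(1−p) = −10p + 5; against Route-2: 0p + (-2)(1−p) = 2p − 2.
Setting these equal: −10p + 5 = 2p − 2 ⇒ −12p = -7 ⇒ p = 7/12, and the value is (-10)·(7/12) + 5 = -5/6.
For the smuggler: with q = P(Route-1), equating Port's and Border's payoffs gives −5q = 7q − 2 ⇒ q = 1/6.

5/12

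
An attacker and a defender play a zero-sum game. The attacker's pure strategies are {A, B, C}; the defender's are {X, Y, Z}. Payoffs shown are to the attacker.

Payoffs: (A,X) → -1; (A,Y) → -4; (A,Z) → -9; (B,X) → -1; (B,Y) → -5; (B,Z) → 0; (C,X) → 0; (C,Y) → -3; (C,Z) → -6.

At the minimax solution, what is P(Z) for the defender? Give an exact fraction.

1/4

Row minima: A → -9, B → -5, C → -6; maximin = -5.
Column maxima: X → 0, Y → -3, Z → 0; minimax = -3.
-5 ≠ -3, so there is no saddle point; optimal play is mixed.
A is strictly dominated by C, so the attacker never plays it.
X is strictly dominated by Y (it gives the attacker strictly more in every row), so the defender never plays it.
On the remaining 2×2 (B, C vs Y, Z):
Let the attacker play B with probability p. Expected payoff against Y: (-5)p + (-3)(1−p) = −2p − 3; against Z: 0p + (-6)(1−p) = 6p − 6.
Setting these equal: −2p − 3 = 6p − 6 ⇒ −8p = -3 ⇒ p = 3/8, and the value is (-2)·(3/8) − 3 = -15/4.
For the defender: with q = P(Y), equating B's and C's payoffs gives −5q = 3q − 6 ⇒ q = 3/4.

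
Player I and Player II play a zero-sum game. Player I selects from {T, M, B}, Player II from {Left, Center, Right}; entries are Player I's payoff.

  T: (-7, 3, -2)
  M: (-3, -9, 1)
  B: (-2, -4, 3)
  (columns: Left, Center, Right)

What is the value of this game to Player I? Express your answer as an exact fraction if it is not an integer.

Row minima: T → -7, M → -9, B → -4; maximin = -4.
Column maxima: Left → -2, Center → 3, Right → 3; minimax = -2.
-4 ≠ -2, so there is no saddle point; optimal play is mixed.
M is strictly dominated by B, so Player I never plays it.
Right is strictly dominated by Left (it gives Player I strictly more in every row), so Player II never plays it.
On the remaining 2×2 (T, B vs Left, Center):
Let Player I play T with probability p. Expected payoff against Left: (-7)p + (-2)(1−p) = −5p − 2; against Center: 3p + (-4)(1−p) = 7p − 4.
Setting these equal: −5p − 2 = 7p − 4 ⇒ −12p = -2 ⇒ p = 1/6, and the value is (-5)·(1/6) − 2 = -17/6.
For Player II: with q = P(Left), equating T's and B's payoffs gives −10q + 3 = 2q − 4 ⇒ q = 7/12.

-17/6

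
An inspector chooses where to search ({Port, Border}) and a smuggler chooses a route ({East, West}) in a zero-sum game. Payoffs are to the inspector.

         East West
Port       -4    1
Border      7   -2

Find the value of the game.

Row minima: Port → -4, Border → -2; maximin = -2.
Column maxima: East → 7, West → 1; minimax = 1.
-2 ≠ 1, so there is no saddle point; optimal play is mixed.
Let the inspector play Port with probability p. Expected payoff against East: (-4)p + 7(1−p) = −11p + 7; against West: 1p + (-2)(1−p) = 3p − 2.
Setting these equal: −11p + 7 = 3p − 2 ⇒ −14p = -9 ⇒ p = 9/14, and the value is (-11)·(9/14) + 7 = -1/14.
For the smuggler: with q = P(East), equating Port's and Border's payoffs gives −5q + 1 = 9q − 2 ⇒ q = 3/14.

-1/14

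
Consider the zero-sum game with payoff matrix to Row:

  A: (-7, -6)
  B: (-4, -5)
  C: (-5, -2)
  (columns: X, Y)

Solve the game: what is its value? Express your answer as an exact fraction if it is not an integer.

-17/4

Row minima: A → -7, B → -5, C → -5; maximin = -5.
Column maxima: X → -4, Y → -2; minimax = -4.
-5 ≠ -4, so there is no saddle point; optimal play is mixed.
A is strictly dominated by B, so Row never plays it.
On the remaining 2×2 (B, C vs X, Y):
Let Row play B with probability p. Expected payoff against X: (-4)p + (-5)(1−p) = p − 5; against Y: (-5)p + (-2)(1−p) = −3p − 2.
Setting these equal: p − 5 = −3p − 2 ⇒ 4p = 3 ⇒ p = 3/4, and the value is (1)·(3/4) − 5 = -17/4.
For Column: with q = P(X), equating B's and C's payoffs gives q − 5 = −3q − 2 ⇒ q = 3/4.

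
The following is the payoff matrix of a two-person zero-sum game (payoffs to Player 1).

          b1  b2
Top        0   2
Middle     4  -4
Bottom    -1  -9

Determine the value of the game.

4/5

Row minima: Top → 0, Middle → -4, Bottom → -9; maximin = 0.
Column maxima: b1 → 4, b2 → 2; minimax = 2.
0 ≠ 2, so there is no saddle point; optimal play is mixed.
Bottom is strictly dominated by Top, so Player 1 never plays it.
On the remaining 2×2 (Top, Middle vs b1, b2):
Let Player 1 play Top with probability p. Expected payoff against b1: 0p + 4(1−p) = −4p + 4; against b2: 2p + (-4)(1−p) = 6p − 4.
Setting these equal: −4p + 4 = 6p − 4 ⇒ −10p = -8 ⇒ p = 4/5, and the value is (-4)·(4/5) + 4 = 4/5.
For Player 2: with q = P(b1), equating Top's and Middle's payoffs gives −2q + 2 = 8q − 4 ⇒ q = 3/5.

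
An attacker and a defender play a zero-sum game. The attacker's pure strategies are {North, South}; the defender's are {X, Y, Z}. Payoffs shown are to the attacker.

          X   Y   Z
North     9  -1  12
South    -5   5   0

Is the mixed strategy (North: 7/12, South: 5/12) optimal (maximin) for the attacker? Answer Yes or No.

No

Against X this mix gives (7/12)·9 + (5/12)·(-5) = 19/6.
Against Y this mix gives (7/12)·(-1) + (5/12)·5 = 3/2.
Against Z this mix gives (7/12)·12 + (5/12)·0 = 7.
The defender will play Y, holding the attacker to 3/2. Shifting weight toward the row that does better against Y would raise this floor (the equalizing mix achieves 2 against both Y and X), so the proposed strategy is not optimal.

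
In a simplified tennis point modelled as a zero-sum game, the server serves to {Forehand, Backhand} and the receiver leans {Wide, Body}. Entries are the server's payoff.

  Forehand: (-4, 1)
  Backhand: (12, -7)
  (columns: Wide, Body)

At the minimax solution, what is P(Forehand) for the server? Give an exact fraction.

19/24

Row minima: Forehand → -4, Backhand → -7; maximin = -4.
Column maxima: Wide → 12, Body → 1; minimax = 1.
-4 ≠ 1, so there is no saddle point; optimal play is mixed.
Let the server play Forehand with probability p. Expected payoff against Wide: (-4)p + 12(1−p) = −16p + 12; against Body: 1p + (-7)(1−p) = 8p − 7.
Setting these equal: −16p + 12 = 8p − 7 ⇒ −24p = -19 ⇒ p = 19/24, and the value is (-16)·(19/24) + 12 = -2/3.
For the receiver: with q = P(Wide), equating Forehand's and Backhand's payoffs gives −5q + 1 = 19q − 7 ⇒ q = 1/3.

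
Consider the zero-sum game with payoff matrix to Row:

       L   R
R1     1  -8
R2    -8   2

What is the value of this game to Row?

-62/19

Row minima: R1 → -8, R2 → -8; maximin = -8.
Column maxima: L → 1, R → 2; minimax = 1.
-8 ≠ 1, so there is no saddle point; optimal play is mixed.
Let Row play R1 with probability p. Expected payoff against L: 1p + (-8)(1−p) = 9p − 8; against R: (-8)p + 2(1−p) = −10p + 2.
Setting these equal: 9p − 8 = −10p + 2 ⇒ 19p = 10 ⇒ p = 10/19, and the value is (9)·(10/19) − 8 = -62/19.
For Column: with q = P(L), equating R1's and R2's payoffs gives 9q − 8 = −10q + 2 ⇒ q = 10/19.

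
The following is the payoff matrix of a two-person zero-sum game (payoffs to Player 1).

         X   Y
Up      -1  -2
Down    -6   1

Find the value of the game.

-13/8

Row minima: Up → -2, Down → -6; maximin = -2.
Column maxima: X → -1, Y → 1; minimax = -1.
-2 ≠ -1, so there is no saddle point; optimal play is mixed.
Let Player 1 play Up with probability p. Expected payoff against X: (-1)p + (-6)(1−p) = 5p − 6; against Y: (-2)p + 1(1−p) = −3p + 1.
Setting these equal: 5p − 6 = −3p + 1 ⇒ 8p = 7 ⇒ p = 7/8, and the value is (5)·(7/8) − 6 = -13/8.
For Player 2: with q = P(X), equating Up's and Down's payoffs gives q − 2 = −7q + 1 ⇒ q = 3/8.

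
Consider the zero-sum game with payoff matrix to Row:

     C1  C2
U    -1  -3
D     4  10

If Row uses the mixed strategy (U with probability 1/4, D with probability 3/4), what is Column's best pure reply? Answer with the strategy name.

C1

If Column plays C1, Row's expected payoff is (1/4)·(-1) + (3/4)·4 = 11/4.
If Column plays C2, Row's expected payoff is (1/4)·(-3) + (3/4)·10 = 27/4.
Column minimizes Row's payoff; the smallest is 11/4, so the best response is C1.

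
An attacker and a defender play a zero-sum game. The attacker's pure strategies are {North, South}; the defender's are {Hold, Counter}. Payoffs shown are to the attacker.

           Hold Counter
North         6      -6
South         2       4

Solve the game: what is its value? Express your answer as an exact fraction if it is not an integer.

18/7

Row minima: North → -6, South → 2; maximin = 2.
Column maxima: Hold → 6, Counter → 4; minimax = 4.
2 ≠ 4, so there is no saddle point; optimal play is mixed.
Let the attacker play North with probability p. Expected payoff against Hold: 6p + 2(1−p) = 4p + 2; against Counter: (-6)p + 4(1−p) = −10p + 4.
Setting these equal: 4p + 2 = −10p + 4 ⇒ 14p = 2 ⇒ p = 1/7, and the value is (4)·(1/7) + 2 = 18/7.
For the defender: with q = P(Hold), equating North's and South's payoffs gives 12q − 6 = −2q + 4 ⇒ q = 5/7.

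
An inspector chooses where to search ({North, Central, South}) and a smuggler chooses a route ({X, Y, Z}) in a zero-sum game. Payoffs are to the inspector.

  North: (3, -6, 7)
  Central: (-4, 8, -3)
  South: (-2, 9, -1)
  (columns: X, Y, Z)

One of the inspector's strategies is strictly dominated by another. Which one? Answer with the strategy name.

Central

South gives a strictly higher payoff than Central against every column: -2 > -4, 9 > 8, -1 > -3.
So Central is strictly dominated and the inspector never plays it.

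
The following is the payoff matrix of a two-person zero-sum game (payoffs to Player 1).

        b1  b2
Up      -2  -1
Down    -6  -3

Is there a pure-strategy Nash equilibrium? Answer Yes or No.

Row minima: Up → -2, Down → -6; maximin = -2.
Column maxima: b1 → -2, b2 → -1; minimax = -2.
maximin = minimax = -2, so a saddle point exists.

Yes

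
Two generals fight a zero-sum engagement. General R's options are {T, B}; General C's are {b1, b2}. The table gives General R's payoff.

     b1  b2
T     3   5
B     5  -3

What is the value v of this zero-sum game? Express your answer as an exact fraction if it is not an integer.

Row minima: T → 3, B → -3; maximin = 3.
Column maxima: b1 → 5, b2 → 5; minimax = 5.
3 ≠ 5, so there is no saddle point; optimal play is mixed.
Let General R play T with probability p. Expected payoff against b1: 3p + 5(1−p) = −2p + 5; against b2: 5p + (-3)(1−p) = 8p − 3.
Setting these equal: −2p + 5 = 8p − 3 ⇒ −10p = -8 ⇒ p = 4/5, and the value is (-2)·(4/5) + 5 = 17/5.
For General C: with q = P(b1), equating T's and B's payoffs gives −2q + 5 = 8q − 3 ⇒ q = 4/5.

17/5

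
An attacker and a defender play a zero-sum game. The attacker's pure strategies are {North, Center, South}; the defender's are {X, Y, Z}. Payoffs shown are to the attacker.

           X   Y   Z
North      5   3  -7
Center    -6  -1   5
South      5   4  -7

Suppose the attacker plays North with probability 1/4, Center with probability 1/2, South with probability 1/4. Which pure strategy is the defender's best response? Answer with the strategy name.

If the defender plays X, the attacker's expected payoff is (1/4)·5 + (1/2)·(-6) + (1/4)·5 = -1/2.
If the defender plays Y, the attacker's expected payoff is (1/4)·3 + (1/2)·(-1) + (1/4)·4 = 5/4.
If the defender plays Z, the attacker's expected payoff is (1/4)·(-7) + (1/2)·5 + (1/4)·(-7) = -1.
The defender minimizes the attacker's payoff; the smallest is -1, so the best response is Z.

Z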